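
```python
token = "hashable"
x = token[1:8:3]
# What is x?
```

token has length 8. The slice token[1:8:3] selects indices [1, 4, 7] (1->'a', 4->'a', 7->'e'), giving 'aae'.

'aae'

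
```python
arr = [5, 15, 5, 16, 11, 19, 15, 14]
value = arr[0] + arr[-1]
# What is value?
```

arr has length 8. arr[0] = 5.
arr has length 8. Negative index -1 maps to positive index 8 + (-1) = 7. arr[7] = 14.
Sum: 5 + 14 = 19.

19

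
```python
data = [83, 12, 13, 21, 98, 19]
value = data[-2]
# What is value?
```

data has length 6. Negative index -2 maps to positive index 6 + (-2) = 4. data[4] = 98.

98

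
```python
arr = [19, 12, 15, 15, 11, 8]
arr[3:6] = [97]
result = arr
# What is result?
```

arr starts as [19, 12, 15, 15, 11, 8] (length 6). The slice arr[3:6] covers indices [3, 4, 5] with values [15, 11, 8]. Replacing that slice with [97] (different length) produces [19, 12, 15, 97].

[19, 12, 15, 97]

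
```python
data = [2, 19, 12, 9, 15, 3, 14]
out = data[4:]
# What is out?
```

data has length 7. The slice data[4:] selects indices [4, 5, 6] (4->15, 5->3, 6->14), giving [15, 3, 14].

[15, 3, 14]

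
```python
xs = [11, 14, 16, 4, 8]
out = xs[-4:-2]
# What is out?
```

xs has length 5. The slice xs[-4:-2] selects indices [1, 2] (1->14, 2->16), giving [14, 16].

[14, 16]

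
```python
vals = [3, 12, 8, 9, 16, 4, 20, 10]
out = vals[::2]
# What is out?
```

vals has length 8. The slice vals[::2] selects indices [0, 2, 4, 6] (0->3, 2->8, 4->16, 6->20), giving [3, 8, 16, 20].

[3, 8, 16, 20]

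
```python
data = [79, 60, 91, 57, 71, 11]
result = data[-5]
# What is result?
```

data has length 6. Negative index -5 maps to positive index 6 + (-5) = 1. data[1] = 60.

60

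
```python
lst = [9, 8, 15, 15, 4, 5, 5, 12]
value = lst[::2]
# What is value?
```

lst has length 8. The slice lst[::2] selects indices [0, 2, 4, 6] (0->9, 2->15, 4->4, 6->5), giving [9, 15, 4, 5].

[9, 15, 4, 5]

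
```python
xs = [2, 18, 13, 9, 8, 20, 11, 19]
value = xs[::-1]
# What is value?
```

xs has length 8. The slice xs[::-1] selects indices [7, 6, 5, 4, 3, 2, 1, 0] (7->19, 6->11, 5->20, 4->8, 3->9, 2->13, 1->18, 0->2), giving [19, 11, 20, 8, 9, 13, 18, 2].

[19, 11, 20, 8, 9, 13, 18, 2]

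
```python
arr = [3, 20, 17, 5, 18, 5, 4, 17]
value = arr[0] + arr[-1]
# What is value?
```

arr has length 8. arr[0] = 3.
arr has length 8. Negative index -1 maps to positive index 8 + (-1) = 7. arr[7] = 17.
Sum: 3 + 17 = 20.

20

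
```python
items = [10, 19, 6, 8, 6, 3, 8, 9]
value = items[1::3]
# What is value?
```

items has length 8. The slice items[1::3] selects indices [1, 4, 7] (1->19, 4->6, 7->9), giving [19, 6, 9].

[19, 6, 9]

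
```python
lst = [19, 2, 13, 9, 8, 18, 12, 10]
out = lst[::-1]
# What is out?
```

lst has length 8. The slice lst[::-1] selects indices [7, 6, 5, 4, 3, 2, 1, 0] (7->10, 6->12, 5->18, 4->8, 3->9, 2->13, 1->2, 0->19), giving [10, 12, 18, 8, 9, 13, 2, 19].

[10, 12, 18, 8, 9, 13, 2, 19]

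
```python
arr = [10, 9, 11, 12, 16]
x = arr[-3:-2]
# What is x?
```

arr has length 5. The slice arr[-3:-2] selects indices [2] (2->11), giving [11].

[11]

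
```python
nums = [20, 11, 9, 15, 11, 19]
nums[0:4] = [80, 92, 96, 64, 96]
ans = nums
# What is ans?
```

nums starts as [20, 11, 9, 15, 11, 19] (length 6). The slice nums[0:4] covers indices [0, 1, 2, 3] with values [20, 11, 9, 15]. Replacing that slice with [80, 92, 96, 64, 96] (different length) produces [80, 92, 96, 64, 96, 11, 19].

[80, 92, 96, 64, 96, 11, 19]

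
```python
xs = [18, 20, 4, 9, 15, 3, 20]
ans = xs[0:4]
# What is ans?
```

xs has length 7. The slice xs[0:4] selects indices [0, 1, 2, 3] (0->18, 1->20, 2->4, 3->9), giving [18, 20, 4, 9].

[18, 20, 4, 9]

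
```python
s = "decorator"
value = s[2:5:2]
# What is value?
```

s has length 9. The slice s[2:5:2] selects indices [2, 4] (2->'c', 4->'r'), giving 'cr'.

'cr'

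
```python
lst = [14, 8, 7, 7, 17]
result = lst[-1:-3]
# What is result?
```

lst has length 5. The slice lst[-1:-3] resolves to an empty index range, so the result is [].

[]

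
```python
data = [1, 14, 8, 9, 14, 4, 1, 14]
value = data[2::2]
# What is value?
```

data has length 8. The slice data[2::2] selects indices [2, 4, 6] (2->8, 4->14, 6->1), giving [8, 14, 1].

[8, 14, 1]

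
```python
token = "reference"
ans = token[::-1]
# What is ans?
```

token has length 9. The slice token[::-1] selects indices [8, 7, 6, 5, 4, 3, 2, 1, 0] (8->'e', 7->'c', 6->'n', 5->'e', 4->'r', 3->'e', 2->'f', 1->'e', 0->'r'), giving 'ecnerefer'.

'ecnerefer'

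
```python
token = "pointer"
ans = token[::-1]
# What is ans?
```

token has length 7. The slice token[::-1] selects indices [6, 5, 4, 3, 2, 1, 0] (6->'r', 5->'e', 4->'t', 3->'n', 2->'i', 1->'o', 0->'p'), giving 'retniop'.

'retniop'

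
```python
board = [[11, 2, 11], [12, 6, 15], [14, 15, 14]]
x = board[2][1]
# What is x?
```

board[2] = [14, 15, 14]. Taking column 1 of that row yields 15.

15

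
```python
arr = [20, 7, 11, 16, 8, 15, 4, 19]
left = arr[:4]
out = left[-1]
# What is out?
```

arr has length 8. The slice arr[:4] selects indices [0, 1, 2, 3] (0->20, 1->7, 2->11, 3->16), giving [20, 7, 11, 16]. So left = [20, 7, 11, 16]. Then left[-1] = 16.

16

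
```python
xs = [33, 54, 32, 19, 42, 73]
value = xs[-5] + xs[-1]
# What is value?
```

xs has length 6. Negative index -5 maps to positive index 6 + (-5) = 1. xs[1] = 54.
xs has length 6. Negative index -1 maps to positive index 6 + (-1) = 5. xs[5] = 73.
Sum: 54 + 73 = 127.

127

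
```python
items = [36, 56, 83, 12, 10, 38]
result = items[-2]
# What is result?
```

items has length 6. Negative index -2 maps to positive index 6 + (-2) = 4. items[4] = 10.

10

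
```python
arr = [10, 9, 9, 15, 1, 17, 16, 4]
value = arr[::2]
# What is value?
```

arr has length 8. The slice arr[::2] selects indices [0, 2, 4, 6] (0->10, 2->9, 4->1, 6->16), giving [10, 9, 1, 16].

[10, 9, 1, 16]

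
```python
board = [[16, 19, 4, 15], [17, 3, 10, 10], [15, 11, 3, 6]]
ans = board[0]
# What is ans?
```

board has 3 rows. Row 0 is [16, 19, 4, 15].

[16, 19, 4, 15]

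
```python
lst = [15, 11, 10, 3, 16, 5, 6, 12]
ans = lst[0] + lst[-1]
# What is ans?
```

lst has length 8. lst[0] = 15.
lst has length 8. Negative index -1 maps to positive index 8 + (-1) = 7. lst[7] = 12.
Sum: 15 + 12 = 27.

27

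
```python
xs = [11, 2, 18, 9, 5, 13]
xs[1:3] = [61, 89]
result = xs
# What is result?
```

xs starts as [11, 2, 18, 9, 5, 13] (length 6). The slice xs[1:3] covers indices [1, 2] with values [2, 18]. Replacing that slice with [61, 89] (same length) produces [11, 61, 89, 9, 5, 13].

[11, 61, 89, 9, 5, 13]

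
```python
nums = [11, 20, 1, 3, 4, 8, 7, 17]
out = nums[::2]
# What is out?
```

nums has length 8. The slice nums[::2] selects indices [0, 2, 4, 6] (0->11, 2->1, 4->4, 6->7), giving [11, 1, 4, 7].

[11, 1, 4, 7]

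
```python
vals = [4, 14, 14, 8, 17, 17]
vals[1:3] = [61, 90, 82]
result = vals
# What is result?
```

vals starts as [4, 14, 14, 8, 17, 17] (length 6). The slice vals[1:3] covers indices [1, 2] with values [14, 14]. Replacing that slice with [61, 90, 82] (different length) produces [4, 61, 90, 82, 8, 17, 17].

[4, 61, 90, 82, 8, 17, 17]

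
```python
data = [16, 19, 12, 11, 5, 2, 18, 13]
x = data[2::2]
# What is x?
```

data has length 8. The slice data[2::2] selects indices [2, 4, 6] (2->12, 4->5, 6->18), giving [12, 5, 18].

[12, 5, 18]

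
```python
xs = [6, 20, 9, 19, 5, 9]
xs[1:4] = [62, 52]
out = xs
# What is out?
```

xs starts as [6, 20, 9, 19, 5, 9] (length 6). The slice xs[1:4] covers indices [1, 2, 3] with values [20, 9, 19]. Replacing that slice with [62, 52] (different length) produces [6, 62, 52, 5, 9].

[6, 62, 52, 5, 9]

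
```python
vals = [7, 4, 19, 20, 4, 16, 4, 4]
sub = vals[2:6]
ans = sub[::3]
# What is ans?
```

vals has length 8. The slice vals[2:6] selects indices [2, 3, 4, 5] (2->19, 3->20, 4->4, 5->16), giving [19, 20, 4, 16]. So sub = [19, 20, 4, 16]. sub has length 4. The slice sub[::3] selects indices [0, 3] (0->19, 3->16), giving [19, 16].

[19, 16]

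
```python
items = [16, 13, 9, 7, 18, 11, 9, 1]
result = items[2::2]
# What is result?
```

items has length 8. The slice items[2::2] selects indices [2, 4, 6] (2->9, 4->18, 6->9), giving [9, 18, 9].

[9, 18, 9]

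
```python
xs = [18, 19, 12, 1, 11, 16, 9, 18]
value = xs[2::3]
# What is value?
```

xs has length 8. The slice xs[2::3] selects indices [2, 5] (2->12, 5->16), giving [12, 16].

[12, 16]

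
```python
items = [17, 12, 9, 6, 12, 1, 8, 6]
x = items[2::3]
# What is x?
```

items has length 8. The slice items[2::3] selects indices [2, 5] (2->9, 5->1), giving [9, 1].

[9, 1]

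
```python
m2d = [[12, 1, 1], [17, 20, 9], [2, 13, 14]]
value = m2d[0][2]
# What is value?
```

m2d[0] = [12, 1, 1]. Taking column 2 of that row yields 1.

1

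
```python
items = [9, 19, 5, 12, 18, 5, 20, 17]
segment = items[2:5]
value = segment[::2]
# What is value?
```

items has length 8. The slice items[2:5] selects indices [2, 3, 4] (2->5, 3->12, 4->18), giving [5, 12, 18]. So segment = [5, 12, 18]. segment has length 3. The slice segment[::2] selects indices [0, 2] (0->5, 2->18), giving [5, 18].

[5, 18]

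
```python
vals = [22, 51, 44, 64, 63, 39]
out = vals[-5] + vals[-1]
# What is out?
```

vals has length 6. Negative index -5 maps to positive index 6 + (-5) = 1. vals[1] = 51.
vals has length 6. Negative index -1 maps to positive index 6 + (-1) = 5. vals[5] = 39.
Sum: 51 + 39 = 90.

90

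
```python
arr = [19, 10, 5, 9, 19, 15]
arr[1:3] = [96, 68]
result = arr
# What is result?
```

arr starts as [19, 10, 5, 9, 19, 15] (length 6). The slice arr[1:3] covers indices [1, 2] with values [10, 5]. Replacing that slice with [96, 68] (same length) produces [19, 96, 68, 9, 19, 15].

[19, 96, 68, 9, 19, 15]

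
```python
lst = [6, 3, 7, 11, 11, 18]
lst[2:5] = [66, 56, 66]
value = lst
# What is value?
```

lst starts as [6, 3, 7, 11, 11, 18] (length 6). The slice lst[2:5] covers indices [2, 3, 4] with values [7, 11, 11]. Replacing that slice with [66, 56, 66] (same length) produces [6, 3, 66, 56, 66, 18].

[6, 3, 66, 56, 66, 18]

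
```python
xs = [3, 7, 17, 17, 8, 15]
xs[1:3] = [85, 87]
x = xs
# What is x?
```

xs starts as [3, 7, 17, 17, 8, 15] (length 6). The slice xs[1:3] covers indices [1, 2] with values [7, 17]. Replacing that slice with [85, 87] (same length) produces [3, 85, 87, 17, 8, 15].

[3, 85, 87, 17, 8, 15]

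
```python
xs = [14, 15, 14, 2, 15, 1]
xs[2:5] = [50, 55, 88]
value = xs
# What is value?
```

xs starts as [14, 15, 14, 2, 15, 1] (length 6). The slice xs[2:5] covers indices [2, 3, 4] with values [14, 2, 15]. Replacing that slice with [50, 55, 88] (same length) produces [14, 15, 50, 55, 88, 1].

[14, 15, 50, 55, 88, 1]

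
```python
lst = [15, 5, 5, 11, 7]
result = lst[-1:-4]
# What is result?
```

lst has length 5. The slice lst[-1:-4] resolves to an empty index range, so the result is [].

[]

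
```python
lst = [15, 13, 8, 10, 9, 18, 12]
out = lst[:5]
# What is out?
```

lst has length 7. The slice lst[:5] selects indices [0, 1, 2, 3, 4] (0->15, 1->13, 2->8, 3->10, 4->9), giving [15, 13, 8, 10, 9].

[15, 13, 8, 10, 9]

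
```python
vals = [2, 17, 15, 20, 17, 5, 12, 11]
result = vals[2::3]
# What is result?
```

vals has length 8. The slice vals[2::3] selects indices [2, 5] (2->15, 5->5), giving [15, 5].

[15, 5]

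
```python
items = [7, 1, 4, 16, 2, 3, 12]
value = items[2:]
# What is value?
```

items has length 7. The slice items[2:] selects indices [2, 3, 4, 5, 6] (2->4, 3->16, 4->2, 5->3, 6->12), giving [4, 16, 2, 3, 12].

[4, 16, 2, 3, 12]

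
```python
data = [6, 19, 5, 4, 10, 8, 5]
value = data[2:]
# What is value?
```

data has length 7. The slice data[2:] selects indices [2, 3, 4, 5, 6] (2->5, 3->4, 4->10, 5->8, 6->5), giving [5, 4, 10, 8, 5].

[5, 4, 10, 8, 5]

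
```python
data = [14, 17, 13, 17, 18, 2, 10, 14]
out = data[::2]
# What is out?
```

data has length 8. The slice data[::2] selects indices [0, 2, 4, 6] (0->14, 2->13, 4->18, 6->10), giving [14, 13, 18, 10].

[14, 13, 18, 10]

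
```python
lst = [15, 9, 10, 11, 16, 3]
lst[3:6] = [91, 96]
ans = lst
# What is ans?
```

lst starts as [15, 9, 10, 11, 16, 3] (length 6). The slice lst[3:6] covers indices [3, 4, 5] with values [11, 16, 3]. Replacing that slice with [91, 96] (different length) produces [15, 9, 10, 91, 96].

[15, 9, 10, 91, 96]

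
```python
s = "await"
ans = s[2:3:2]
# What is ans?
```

s has length 5. The slice s[2:3:2] selects indices [2] (2->'a'), giving 'a'.

'a'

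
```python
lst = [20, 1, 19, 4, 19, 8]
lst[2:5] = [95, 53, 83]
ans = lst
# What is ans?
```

lst starts as [20, 1, 19, 4, 19, 8] (length 6). The slice lst[2:5] covers indices [2, 3, 4] with values [19, 4, 19]. Replacing that slice with [95, 53, 83] (same length) produces [20, 1, 95, 53, 83, 8].

[20, 1, 95, 53, 83, 8]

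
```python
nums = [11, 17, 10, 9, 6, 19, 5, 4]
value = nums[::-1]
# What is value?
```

nums has length 8. The slice nums[::-1] selects indices [7, 6, 5, 4, 3, 2, 1, 0] (7->4, 6->5, 5->19, 4->6, 3->9, 2->10, 1->17, 0->11), giving [4, 5, 19, 6, 9, 10, 17, 11].

[4, 5, 19, 6, 9, 10, 17, 11]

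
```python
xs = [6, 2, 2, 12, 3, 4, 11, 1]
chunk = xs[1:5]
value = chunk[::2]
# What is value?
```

xs has length 8. The slice xs[1:5] selects indices [1, 2, 3, 4] (1->2, 2->2, 3->12, 4->3), giving [2, 2, 12, 3]. So chunk = [2, 2, 12, 3]. chunk has length 4. The slice chunk[::2] selects indices [0, 2] (0->2, 2->12), giving [2, 12].

[2, 12]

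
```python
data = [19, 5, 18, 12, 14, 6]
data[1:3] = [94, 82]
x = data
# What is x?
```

data starts as [19, 5, 18, 12, 14, 6] (length 6). The slice data[1:3] covers indices [1, 2] with values [5, 18]. Replacing that slice with [94, 82] (same length) produces [19, 94, 82, 12, 14, 6].

[19, 94, 82, 12, 14, 6]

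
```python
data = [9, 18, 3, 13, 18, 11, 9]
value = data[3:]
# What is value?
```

data has length 7. The slice data[3:] selects indices [3, 4, 5, 6] (3->13, 4->18, 5->11, 6->9), giving [13, 18, 11, 9].

[13, 18, 11, 9]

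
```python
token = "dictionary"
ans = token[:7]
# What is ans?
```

token has length 10. The slice token[:7] selects indices [0, 1, 2, 3, 4, 5, 6] (0->'d', 1->'i', 2->'c', 3->'t', 4->'i', 5->'o', 6->'n'), giving 'diction'.

'diction'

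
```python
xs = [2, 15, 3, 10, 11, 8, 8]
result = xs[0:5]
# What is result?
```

xs has length 7. The slice xs[0:5] selects indices [0, 1, 2, 3, 4] (0->2, 1->15, 2->3, 3->10, 4->11), giving [2, 15, 3, 10, 11].

[2, 15, 3, 10, 11]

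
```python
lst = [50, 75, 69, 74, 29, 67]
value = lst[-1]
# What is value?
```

lst has length 6. Negative index -1 maps to positive index 6 + (-1) = 5. lst[5] = 67.

67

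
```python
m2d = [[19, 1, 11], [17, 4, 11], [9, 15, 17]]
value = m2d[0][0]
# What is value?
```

m2d[0] = [19, 1, 11]. Taking column 0 of that row yields 19.

19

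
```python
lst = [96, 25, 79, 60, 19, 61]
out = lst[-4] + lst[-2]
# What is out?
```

lst has length 6. Negative index -4 maps to positive index 6 + (-4) = 2. lst[2] = 79.
lst has length 6. Negative index -2 maps to positive index 6 + (-2) = 4. lst[4] = 19.
Sum: 79 + 19 = 98.

98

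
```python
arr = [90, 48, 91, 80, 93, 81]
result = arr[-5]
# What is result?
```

arr has length 6. Negative index -5 maps to positive index 6 + (-5) = 1. arr[1] = 48.

48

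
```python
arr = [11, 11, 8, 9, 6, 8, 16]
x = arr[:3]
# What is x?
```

arr has length 7. The slice arr[:3] selects indices [0, 1, 2] (0->11, 1->11, 2->8), giving [11, 11, 8].

[11, 11, 8]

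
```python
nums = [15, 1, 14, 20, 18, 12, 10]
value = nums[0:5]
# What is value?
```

nums has length 7. The slice nums[0:5] selects indices [0, 1, 2, 3, 4] (0->15, 1->1, 2->14, 3->20, 4->18), giving [15, 1, 14, 20, 18].

[15, 1, 14, 20, 18]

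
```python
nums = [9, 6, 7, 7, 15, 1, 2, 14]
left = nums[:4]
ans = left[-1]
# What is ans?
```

nums has length 8. The slice nums[:4] selects indices [0, 1, 2, 3] (0->9, 1->6, 2->7, 3->7), giving [9, 6, 7, 7]. So left = [9, 6, 7, 7]. Then left[-1] = 7.

7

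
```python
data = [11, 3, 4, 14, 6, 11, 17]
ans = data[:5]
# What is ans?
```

data has length 7. The slice data[:5] selects indices [0, 1, 2, 3, 4] (0->11, 1->3, 2->4, 3->14, 4->6), giving [11, 3, 4, 14, 6].

[11, 3, 4, 14, 6]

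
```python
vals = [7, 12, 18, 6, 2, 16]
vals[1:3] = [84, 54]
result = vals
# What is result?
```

vals starts as [7, 12, 18, 6, 2, 16] (length 6). The slice vals[1:3] covers indices [1, 2] with values [12, 18]. Replacing that slice with [84, 54] (same length) produces [7, 84, 54, 6, 2, 16].

[7, 84, 54, 6, 2, 16]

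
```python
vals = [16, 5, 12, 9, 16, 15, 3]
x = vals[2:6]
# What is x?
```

vals has length 7. The slice vals[2:6] selects indices [2, 3, 4, 5] (2->12, 3->9, 4->16, 5->15), giving [12, 9, 16, 15].

[12, 9, 16, 15]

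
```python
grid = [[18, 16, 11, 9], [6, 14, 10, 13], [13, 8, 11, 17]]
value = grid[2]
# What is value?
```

grid has 3 rows. Row 2 is [13, 8, 11, 17].

[13, 8, 11, 17]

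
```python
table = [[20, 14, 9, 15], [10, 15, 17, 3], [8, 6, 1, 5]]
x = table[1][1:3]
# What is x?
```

table[1] = [10, 15, 17, 3]. table[1] has length 4. The slice table[1][1:3] selects indices [1, 2] (1->15, 2->17), giving [15, 17].

[15, 17]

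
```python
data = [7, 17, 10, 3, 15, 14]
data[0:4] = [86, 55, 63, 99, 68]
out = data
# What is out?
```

data starts as [7, 17, 10, 3, 15, 14] (length 6). The slice data[0:4] covers indices [0, 1, 2, 3] with values [7, 17, 10, 3]. Replacing that slice with [86, 55, 63, 99, 68] (different length) produces [86, 55, 63, 99, 68, 15, 14].

[86, 55, 63, 99, 68, 15, 14]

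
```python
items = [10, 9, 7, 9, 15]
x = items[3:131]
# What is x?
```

items has length 5. The slice items[3:131] selects indices [3, 4] (3->9, 4->15), giving [9, 15].

[9, 15]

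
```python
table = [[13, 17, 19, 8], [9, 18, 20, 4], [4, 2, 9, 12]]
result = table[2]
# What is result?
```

table has 3 rows. Row 2 is [4, 2, 9, 12].

[4, 2, 9, 12]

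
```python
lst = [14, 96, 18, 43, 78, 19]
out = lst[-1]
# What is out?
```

lst has length 6. Negative index -1 maps to positive index 6 + (-1) = 5. lst[5] = 19.

19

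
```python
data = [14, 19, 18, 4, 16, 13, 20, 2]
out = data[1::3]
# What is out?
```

data has length 8. The slice data[1::3] selects indices [1, 4, 7] (1->19, 4->16, 7->2), giving [19, 16, 2].

[19, 16, 2]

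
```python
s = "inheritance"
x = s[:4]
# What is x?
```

s has length 11. The slice s[:4] selects indices [0, 1, 2, 3] (0->'i', 1->'n', 2->'h', 3->'e'), giving 'inhe'.

'inhe'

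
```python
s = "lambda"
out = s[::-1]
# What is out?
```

s has length 6. The slice s[::-1] selects indices [5, 4, 3, 2, 1, 0] (5->'a', 4->'d', 3->'b', 2->'m', 1->'a', 0->'l'), giving 'adbmal'.

'adbmal'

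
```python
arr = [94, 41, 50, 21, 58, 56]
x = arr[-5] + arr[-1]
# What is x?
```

arr has length 6. Negative index -5 maps to positive index 6 + (-5) = 1. arr[1] = 41.
arr has length 6. Negative index -1 maps to positive index 6 + (-1) = 5. arr[5] = 56.
Sum: 41 + 56 = 97.

97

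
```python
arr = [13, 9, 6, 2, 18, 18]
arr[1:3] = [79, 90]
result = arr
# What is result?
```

arr starts as [13, 9, 6, 2, 18, 18] (length 6). The slice arr[1:3] covers indices [1, 2] with values [9, 6]. Replacing that slice with [79, 90] (same length) produces [13, 79, 90, 2, 18, 18].

[13, 79, 90, 2, 18, 18]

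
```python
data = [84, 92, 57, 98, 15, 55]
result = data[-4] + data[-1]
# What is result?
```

data has length 6. Negative index -4 maps to positive index 6 + (-4) = 2. data[2] = 57.
data has length 6. Negative index -1 maps to positive index 6 + (-1) = 5. data[5] = 55.
Sum: 57 + 55 = 112.

112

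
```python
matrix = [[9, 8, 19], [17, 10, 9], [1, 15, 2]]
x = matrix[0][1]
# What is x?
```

matrix[0] = [9, 8, 19]. Taking column 1 of that row yields 8.

8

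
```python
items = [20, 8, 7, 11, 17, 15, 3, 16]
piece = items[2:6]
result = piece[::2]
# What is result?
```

items has length 8. The slice items[2:6] selects indices [2, 3, 4, 5] (2->7, 3->11, 4->17, 5->15), giving [7, 11, 17, 15]. So piece = [7, 11, 17, 15]. piece has length 4. The slice piece[::2] selects indices [0, 2] (0->7, 2->17), giving [7, 17].

[7, 17]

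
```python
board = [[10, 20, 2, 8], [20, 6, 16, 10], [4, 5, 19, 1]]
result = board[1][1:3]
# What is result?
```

board[1] = [20, 6, 16, 10]. board[1] has length 4. The slice board[1][1:3] selects indices [1, 2] (1->6, 2->16), giving [6, 16].

[6, 16]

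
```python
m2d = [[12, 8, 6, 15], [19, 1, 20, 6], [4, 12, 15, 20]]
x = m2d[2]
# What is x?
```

m2d has 3 rows. Row 2 is [4, 12, 15, 20].

[4, 12, 15, 20]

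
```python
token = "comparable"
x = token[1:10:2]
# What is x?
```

token has length 10. The slice token[1:10:2] selects indices [1, 3, 5, 7, 9] (1->'o', 3->'p', 5->'r', 7->'b', 9->'e'), giving 'oprbe'.

'oprbe'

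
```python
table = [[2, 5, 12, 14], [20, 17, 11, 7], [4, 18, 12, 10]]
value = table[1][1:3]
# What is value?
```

table[1] = [20, 17, 11, 7]. table[1] has length 4. The slice table[1][1:3] selects indices [1, 2] (1->17, 2->11), giving [17, 11].

[17, 11]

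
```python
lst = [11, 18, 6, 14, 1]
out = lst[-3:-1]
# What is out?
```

lst has length 5. The slice lst[-3:-1] selects indices [2, 3] (2->6, 3->14), giving [6, 14].

[6, 14]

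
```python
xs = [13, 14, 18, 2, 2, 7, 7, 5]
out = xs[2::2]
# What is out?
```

xs has length 8. The slice xs[2::2] selects indices [2, 4, 6] (2->18, 4->2, 6->7), giving [18, 2, 7].

[18, 2, 7]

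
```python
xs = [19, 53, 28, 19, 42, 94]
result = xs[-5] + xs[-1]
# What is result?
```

xs has length 6. Negative index -5 maps to positive index 6 + (-5) = 1. xs[1] = 53.
xs has length 6. Negative index -1 maps to positive index 6 + (-1) = 5. xs[5] = 94.
Sum: 53 + 94 = 147.

147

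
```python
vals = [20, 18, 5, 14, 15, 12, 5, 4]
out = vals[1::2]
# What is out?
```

vals has length 8. The slice vals[1::2] selects indices [1, 3, 5, 7] (1->18, 3->14, 5->12, 7->4), giving [18, 14, 12, 4].

[18, 14, 12, 4]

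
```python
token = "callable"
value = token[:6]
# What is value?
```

token has length 8. The slice token[:6] selects indices [0, 1, 2, 3, 4, 5] (0->'c', 1->'a', 2->'l', 3->'l', 4->'a', 5->'b'), giving 'callab'.

'callab'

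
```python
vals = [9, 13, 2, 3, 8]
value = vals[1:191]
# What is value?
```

vals has length 5. The slice vals[1:191] selects indices [1, 2, 3, 4] (1->13, 2->2, 3->3, 4->8), giving [13, 2, 3, 8].

[13, 2, 3, 8]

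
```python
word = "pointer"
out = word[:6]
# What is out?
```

word has length 7. The slice word[:6] selects indices [0, 1, 2, 3, 4, 5] (0->'p', 1->'o', 2->'i', 3->'n', 4->'t', 5->'e'), giving 'pointe'.

'pointe'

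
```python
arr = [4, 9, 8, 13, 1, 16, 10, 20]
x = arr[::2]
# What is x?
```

arr has length 8. The slice arr[::2] selects indices [0, 2, 4, 6] (0->4, 2->8, 4->1, 6->10), giving [4, 8, 1, 10].

[4, 8, 1, 10]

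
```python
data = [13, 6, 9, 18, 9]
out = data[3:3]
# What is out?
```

data has length 5. The slice data[3:3] resolves to an empty index range, so the result is [].

[]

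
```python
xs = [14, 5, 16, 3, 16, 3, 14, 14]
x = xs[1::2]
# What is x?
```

xs has length 8. The slice xs[1::2] selects indices [1, 3, 5, 7] (1->5, 3->3, 5->3, 7->14), giving [5, 3, 3, 14].

[5, 3, 3, 14]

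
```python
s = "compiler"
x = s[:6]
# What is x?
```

s has length 8. The slice s[:6] selects indices [0, 1, 2, 3, 4, 5] (0->'c', 1->'o', 2->'m', 3->'p', 4->'i', 5->'l'), giving 'compil'.

'compil'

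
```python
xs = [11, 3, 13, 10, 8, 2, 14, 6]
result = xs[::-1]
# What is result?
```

xs has length 8. The slice xs[::-1] selects indices [7, 6, 5, 4, 3, 2, 1, 0] (7->6, 6->14, 5->2, 4->8, 3->10, 2->13, 1->3, 0->11), giving [6, 14, 2, 8, 10, 13, 3, 11].

[6, 14, 2, 8, 10, 13, 3, 11]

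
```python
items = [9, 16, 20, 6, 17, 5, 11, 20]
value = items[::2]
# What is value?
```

items has length 8. The slice items[::2] selects indices [0, 2, 4, 6] (0->9, 2->20, 4->17, 6->11), giving [9, 20, 17, 11].

[9, 20, 17, 11]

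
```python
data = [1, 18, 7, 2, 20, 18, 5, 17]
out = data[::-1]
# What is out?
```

data has length 8. The slice data[::-1] selects indices [7, 6, 5, 4, 3, 2, 1, 0] (7->17, 6->5, 5->18, 4->20, 3->2, 2->7, 1->18, 0->1), giving [17, 5, 18, 20, 2, 7, 18, 1].

[17, 5, 18, 20, 2, 7, 18, 1]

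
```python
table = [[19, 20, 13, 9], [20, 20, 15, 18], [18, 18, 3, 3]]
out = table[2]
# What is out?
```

table has 3 rows. Row 2 is [18, 18, 3, 3].

[18, 18, 3, 3]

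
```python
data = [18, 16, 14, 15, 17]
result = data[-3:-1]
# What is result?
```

data has length 5. The slice data[-3:-1] selects indices [2, 3] (2->14, 3->15), giving [14, 15].

[14, 15]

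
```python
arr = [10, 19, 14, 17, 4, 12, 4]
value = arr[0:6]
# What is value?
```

arr has length 7. The slice arr[0:6] selects indices [0, 1, 2, 3, 4, 5] (0->10, 1->19, 2->14, 3->17, 4->4, 5->12), giving [10, 19, 14, 17, 4, 12].

[10, 19, 14, 17, 4, 12]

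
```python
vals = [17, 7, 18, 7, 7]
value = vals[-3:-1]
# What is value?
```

vals has length 5. The slice vals[-3:-1] selects indices [2, 3] (2->18, 3->7), giving [18, 7].

[18, 7]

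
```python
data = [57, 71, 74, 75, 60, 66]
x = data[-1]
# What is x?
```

data has length 6. Negative index -1 maps to positive index 6 + (-1) = 5. data[5] = 66.

66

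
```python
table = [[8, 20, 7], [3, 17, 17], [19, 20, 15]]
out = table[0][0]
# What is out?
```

table[0] = [8, 20, 7]. Taking column 0 of that row yields 8.

8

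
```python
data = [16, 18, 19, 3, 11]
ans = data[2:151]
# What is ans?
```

data has length 5. The slice data[2:151] selects indices [2, 3, 4] (2->19, 3->3, 4->11), giving [19, 3, 11].

[19, 3, 11]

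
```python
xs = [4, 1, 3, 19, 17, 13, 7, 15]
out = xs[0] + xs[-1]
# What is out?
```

xs has length 8. xs[0] = 4.
xs has length 8. Negative index -1 maps to positive index 8 + (-1) = 7. xs[7] = 15.
Sum: 4 + 15 = 19.

19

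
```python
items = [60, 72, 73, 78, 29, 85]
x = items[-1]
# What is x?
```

items has length 6. Negative index -1 maps to positive index 6 + (-1) = 5. items[5] = 85.

85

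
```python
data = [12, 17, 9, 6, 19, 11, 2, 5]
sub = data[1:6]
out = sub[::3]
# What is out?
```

data has length 8. The slice data[1:6] selects indices [1, 2, 3, 4, 5] (1->17, 2->9, 3->6, 4->19, 5->11), giving [17, 9, 6, 19, 11]. So sub = [17, 9, 6, 19, 11]. sub has length 5. The slice sub[::3] selects indices [0, 3] (0->17, 3->19), giving [17, 19].

[17, 19]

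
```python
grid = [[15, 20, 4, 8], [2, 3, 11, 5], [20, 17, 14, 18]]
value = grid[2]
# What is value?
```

grid has 3 rows. Row 2 is [20, 17, 14, 18].

[20, 17, 14, 18]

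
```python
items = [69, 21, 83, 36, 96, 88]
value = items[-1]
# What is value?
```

items has length 6. Negative index -1 maps to positive index 6 + (-1) = 5. items[5] = 88.

88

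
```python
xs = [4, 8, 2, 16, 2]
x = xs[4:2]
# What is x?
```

xs has length 5. The slice xs[4:2] resolves to an empty index range, so the result is [].

[]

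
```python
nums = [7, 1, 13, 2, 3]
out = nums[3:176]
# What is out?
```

nums has length 5. The slice nums[3:176] selects indices [3, 4] (3->2, 4->3), giving [2, 3].

[2, 3]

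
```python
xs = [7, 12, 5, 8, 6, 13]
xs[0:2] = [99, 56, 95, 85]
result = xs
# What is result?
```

xs starts as [7, 12, 5, 8, 6, 13] (length 6). The slice xs[0:2] covers indices [0, 1] with values [7, 12]. Replacing that slice with [99, 56, 95, 85] (different length) produces [99, 56, 95, 85, 5, 8, 6, 13].

[99, 56, 95, 85, 5, 8, 6, 13]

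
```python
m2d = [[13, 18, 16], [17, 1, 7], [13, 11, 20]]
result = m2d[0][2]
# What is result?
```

m2d[0] = [13, 18, 16]. Taking column 2 of that row yields 16.

16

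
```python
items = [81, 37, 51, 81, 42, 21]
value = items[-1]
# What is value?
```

items has length 6. Negative index -1 maps to positive index 6 + (-1) = 5. items[5] = 21.

21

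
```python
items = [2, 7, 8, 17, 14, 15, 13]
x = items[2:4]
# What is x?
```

items has length 7. The slice items[2:4] selects indices [2, 3] (2->8, 3->17), giving [8, 17].

[8, 17]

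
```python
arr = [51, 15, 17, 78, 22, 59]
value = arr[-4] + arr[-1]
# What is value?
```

arr has length 6. Negative index -4 maps to positive index 6 + (-4) = 2. arr[2] = 17.
arr has length 6. Negative index -1 maps to positive index 6 + (-1) = 5. arr[5] = 59.
Sum: 17 + 59 = 76.

76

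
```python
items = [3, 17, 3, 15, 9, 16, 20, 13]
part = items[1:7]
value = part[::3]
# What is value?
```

items has length 8. The slice items[1:7] selects indices [1, 2, 3, 4, 5, 6] (1->17, 2->3, 3->15, 4->9, 5->16, 6->20), giving [17, 3, 15, 9, 16, 20]. So part = [17, 3, 15, 9, 16, 20]. part has length 6. The slice part[::3] selects indices [0, 3] (0->17, 3->9), giving [17, 9].

[17, 9]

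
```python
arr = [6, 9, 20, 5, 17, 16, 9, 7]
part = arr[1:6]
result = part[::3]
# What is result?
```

arr has length 8. The slice arr[1:6] selects indices [1, 2, 3, 4, 5] (1->9, 2->20, 3->5, 4->17, 5->16), giving [9, 20, 5, 17, 16]. So part = [9, 20, 5, 17, 16]. part has length 5. The slice part[::3] selects indices [0, 3] (0->9, 3->17), giving [9, 17].

[9, 17]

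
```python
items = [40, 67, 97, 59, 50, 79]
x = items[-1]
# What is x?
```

items has length 6. Negative index -1 maps to positive index 6 + (-1) = 5. items[5] = 79.

79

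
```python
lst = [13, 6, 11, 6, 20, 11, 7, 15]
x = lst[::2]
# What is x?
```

lst has length 8. The slice lst[::2] selects indices [0, 2, 4, 6] (0->13, 2->11, 4->20, 6->7), giving [13, 11, 20, 7].

[13, 11, 20, 7]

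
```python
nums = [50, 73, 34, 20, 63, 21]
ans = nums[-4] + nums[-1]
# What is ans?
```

nums has length 6. Negative index -4 maps to positive index 6 + (-4) = 2. nums[2] = 34.
nums has length 6. Negative index -1 maps to positive index 6 + (-1) = 5. nums[5] = 21.
Sum: 34 + 21 = 55.

55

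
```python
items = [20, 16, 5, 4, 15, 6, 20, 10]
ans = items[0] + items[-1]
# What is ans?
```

items has length 8. items[0] = 20.
items has length 8. Negative index -1 maps to positive index 8 + (-1) = 7. items[7] = 10.
Sum: 20 + 10 = 30.

30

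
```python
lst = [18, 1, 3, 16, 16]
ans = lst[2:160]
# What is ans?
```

lst has length 5. The slice lst[2:160] selects indices [2, 3, 4] (2->3, 3->16, 4->16), giving [3, 16, 16].

[3, 16, 16]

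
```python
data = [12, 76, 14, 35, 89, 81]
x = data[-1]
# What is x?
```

data has length 6. Negative index -1 maps to positive index 6 + (-1) = 5. data[5] = 81.

81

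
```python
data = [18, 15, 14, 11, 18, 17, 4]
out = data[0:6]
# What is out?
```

data has length 7. The slice data[0:6] selects indices [0, 1, 2, 3, 4, 5] (0->18, 1->15, 2->14, 3->11, 4->18, 5->17), giving [18, 15, 14, 11, 18, 17].

[18, 15, 14, 11, 18, 17]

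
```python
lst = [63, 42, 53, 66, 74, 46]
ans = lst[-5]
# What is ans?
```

lst has length 6. Negative index -5 maps to positive index 6 + (-5) = 1. lst[1] = 42.

42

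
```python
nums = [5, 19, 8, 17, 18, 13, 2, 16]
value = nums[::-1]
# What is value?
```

nums has length 8. The slice nums[::-1] selects indices [7, 6, 5, 4, 3, 2, 1, 0] (7->16, 6->2, 5->13, 4->18, 3->17, 2->8, 1->19, 0->5), giving [16, 2, 13, 18, 17, 8, 19, 5].

[16, 2, 13, 18, 17, 8, 19, 5]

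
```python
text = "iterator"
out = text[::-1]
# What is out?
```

text has length 8. The slice text[::-1] selects indices [7, 6, 5, 4, 3, 2, 1, 0] (7->'r', 6->'o', 5->'t', 4->'a', 3->'r', 2->'e', 1->'t', 0->'i'), giving 'rotareti'.

'rotareti'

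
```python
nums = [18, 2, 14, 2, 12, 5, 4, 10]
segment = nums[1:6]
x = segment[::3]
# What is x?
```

nums has length 8. The slice nums[1:6] selects indices [1, 2, 3, 4, 5] (1->2, 2->14, 3->2, 4->12, 5->5), giving [2, 14, 2, 12, 5]. So segment = [2, 14, 2, 12, 5]. segment has length 5. The slice segment[::3] selects indices [0, 3] (0->2, 3->12), giving [2, 12].

[2, 12]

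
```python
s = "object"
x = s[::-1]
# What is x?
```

s has length 6. The slice s[::-1] selects indices [5, 4, 3, 2, 1, 0] (5->'t', 4->'c', 3->'e', 2->'j', 1->'b', 0->'o'), giving 'tcejbo'.

'tcejbo'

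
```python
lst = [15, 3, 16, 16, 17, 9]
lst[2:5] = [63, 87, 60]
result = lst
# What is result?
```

lst starts as [15, 3, 16, 16, 17, 9] (length 6). The slice lst[2:5] covers indices [2, 3, 4] with values [16, 16, 17]. Replacing that slice with [63, 87, 60] (same length) produces [15, 3, 63, 87, 60, 9].

[15, 3, 63, 87, 60, 9]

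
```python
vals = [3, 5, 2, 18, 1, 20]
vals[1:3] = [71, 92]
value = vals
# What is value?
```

vals starts as [3, 5, 2, 18, 1, 20] (length 6). The slice vals[1:3] covers indices [1, 2] with values [5, 2]. Replacing that slice with [71, 92] (same length) produces [3, 71, 92, 18, 1, 20].

[3, 71, 92, 18, 1, 20]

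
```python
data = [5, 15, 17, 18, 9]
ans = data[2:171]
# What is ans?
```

data has length 5. The slice data[2:171] selects indices [2, 3, 4] (2->17, 3->18, 4->9), giving [17, 18, 9].

[17, 18, 9]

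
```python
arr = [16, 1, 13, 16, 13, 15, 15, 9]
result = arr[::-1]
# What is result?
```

arr has length 8. The slice arr[::-1] selects indices [7, 6, 5, 4, 3, 2, 1, 0] (7->9, 6->15, 5->15, 4->13, 3->16, 2->13, 1->1, 0->16), giving [9, 15, 15, 13, 16, 13, 1, 16].

[9, 15, 15, 13, 16, 13, 1, 16]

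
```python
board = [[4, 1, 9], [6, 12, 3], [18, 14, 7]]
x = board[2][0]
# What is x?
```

board[2] = [18, 14, 7]. Taking column 0 of that row yields 18.

18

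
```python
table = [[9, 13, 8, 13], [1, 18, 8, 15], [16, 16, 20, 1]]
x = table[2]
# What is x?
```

table has 3 rows. Row 2 is [16, 16, 20, 1].

[16, 16, 20, 1]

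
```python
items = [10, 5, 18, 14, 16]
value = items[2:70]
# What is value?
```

items has length 5. The slice items[2:70] selects indices [2, 3, 4] (2->18, 3->14, 4->16), giving [18, 14, 16].

[18, 14, 16]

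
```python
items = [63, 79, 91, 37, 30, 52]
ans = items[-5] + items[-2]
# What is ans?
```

items has length 6. Negative index -5 maps to positive index 6 + (-5) = 1. items[1] = 79.
items has length 6. Negative index -2 maps to positive index 6 + (-2) = 4. items[4] = 30.
Sum: 79 + 30 = 109.

109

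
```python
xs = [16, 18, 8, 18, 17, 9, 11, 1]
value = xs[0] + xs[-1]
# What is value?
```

xs has length 8. xs[0] = 16.
xs has length 8. Negative index -1 maps to positive index 8 + (-1) = 7. xs[7] = 1.
Sum: 16 + 1 = 17.

17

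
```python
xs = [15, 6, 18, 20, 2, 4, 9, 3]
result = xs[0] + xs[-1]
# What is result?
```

xs has length 8. xs[0] = 15.
xs has length 8. Negative index -1 maps to positive index 8 + (-1) = 7. xs[7] = 3.
Sum: 15 + 3 = 18.

18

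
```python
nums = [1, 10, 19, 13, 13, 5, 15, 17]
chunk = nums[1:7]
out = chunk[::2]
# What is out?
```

nums has length 8. The slice nums[1:7] selects indices [1, 2, 3, 4, 5, 6] (1->10, 2->19, 3->13, 4->13, 5->5, 6->15), giving [10, 19, 13, 13, 5, 15]. So chunk = [10, 19, 13, 13, 5, 15]. chunk has length 6. The slice chunk[::2] selects indices [0, 2, 4] (0->10, 2->13, 4->5), giving [10, 13, 5].

[10, 13, 5]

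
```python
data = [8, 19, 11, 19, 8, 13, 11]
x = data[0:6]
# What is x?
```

data has length 7. The slice data[0:6] selects indices [0, 1, 2, 3, 4, 5] (0->8, 1->19, 2->11, 3->19, 4->8, 5->13), giving [8, 19, 11, 19, 8, 13].

[8, 19, 11, 19, 8, 13]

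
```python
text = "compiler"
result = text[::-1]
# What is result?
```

text has length 8. The slice text[::-1] selects indices [7, 6, 5, 4, 3, 2, 1, 0] (7->'r', 6->'e', 5->'l', 4->'i', 3->'p', 2->'m', 1->'o', 0->'c'), giving 'relipmoc'.

'relipmoc'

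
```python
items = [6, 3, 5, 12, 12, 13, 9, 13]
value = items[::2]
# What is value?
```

items has length 8. The slice items[::2] selects indices [0, 2, 4, 6] (0->6, 2->5, 4->12, 6->9), giving [6, 5, 12, 9].

[6, 5, 12, 9]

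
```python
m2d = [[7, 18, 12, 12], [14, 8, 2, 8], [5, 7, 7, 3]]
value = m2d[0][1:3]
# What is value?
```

m2d[0] = [7, 18, 12, 12]. m2d[0] has length 4. The slice m2d[0][1:3] selects indices [1, 2] (1->18, 2->12), giving [18, 12].

[18, 12]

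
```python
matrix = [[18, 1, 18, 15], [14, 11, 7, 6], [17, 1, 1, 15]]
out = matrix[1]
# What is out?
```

matrix has 3 rows. Row 1 is [14, 11, 7, 6].

[14, 11, 7, 6]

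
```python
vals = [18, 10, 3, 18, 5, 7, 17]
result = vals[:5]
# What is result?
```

vals has length 7. The slice vals[:5] selects indices [0, 1, 2, 3, 4] (0->18, 1->10, 2->3, 3->18, 4->5), giving [18, 10, 3, 18, 5].

[18, 10, 3, 18, 5]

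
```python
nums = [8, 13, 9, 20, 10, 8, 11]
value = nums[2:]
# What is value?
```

nums has length 7. The slice nums[2:] selects indices [2, 3, 4, 5, 6] (2->9, 3->20, 4->10, 5->8, 6->11), giving [9, 20, 10, 8, 11].

[9, 20, 10, 8, 11]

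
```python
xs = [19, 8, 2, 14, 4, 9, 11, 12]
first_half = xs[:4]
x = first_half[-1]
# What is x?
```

xs has length 8. The slice xs[:4] selects indices [0, 1, 2, 3] (0->19, 1->8, 2->2, 3->14), giving [19, 8, 2, 14]. So first_half = [19, 8, 2, 14]. Then first_half[-1] = 14.

14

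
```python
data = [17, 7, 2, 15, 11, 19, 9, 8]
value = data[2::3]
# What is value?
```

data has length 8. The slice data[2::3] selects indices [2, 5] (2->2, 5->19), giving [2, 19].

[2, 19]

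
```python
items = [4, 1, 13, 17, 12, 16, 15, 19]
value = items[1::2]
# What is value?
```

items has length 8. The slice items[1::2] selects indices [1, 3, 5, 7] (1->1, 3->17, 5->16, 7->19), giving [1, 17, 16, 19].

[1, 17, 16, 19]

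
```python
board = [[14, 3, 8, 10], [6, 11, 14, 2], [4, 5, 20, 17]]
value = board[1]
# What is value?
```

board has 3 rows. Row 1 is [6, 11, 14, 2].

[6, 11, 14, 2]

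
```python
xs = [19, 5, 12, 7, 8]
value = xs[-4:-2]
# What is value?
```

xs has length 5. The slice xs[-4:-2] selects indices [1, 2] (1->5, 2->12), giving [5, 12].

[5, 12]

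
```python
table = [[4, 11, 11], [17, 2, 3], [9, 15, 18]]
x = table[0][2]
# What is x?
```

table[0] = [4, 11, 11]. Taking column 2 of that row yields 11.

11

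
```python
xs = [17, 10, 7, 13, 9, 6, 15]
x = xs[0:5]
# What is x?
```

xs has length 7. The slice xs[0:5] selects indices [0, 1, 2, 3, 4] (0->17, 1->10, 2->7, 3->13, 4->9), giving [17, 10, 7, 13, 9].

[17, 10, 7, 13, 9]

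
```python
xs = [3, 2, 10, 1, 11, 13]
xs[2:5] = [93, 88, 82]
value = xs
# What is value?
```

xs starts as [3, 2, 10, 1, 11, 13] (length 6). The slice xs[2:5] covers indices [2, 3, 4] with values [10, 1, 11]. Replacing that slice with [93, 88, 82] (same length) produces [3, 2, 93, 88, 82, 13].

[3, 2, 93, 88, 82, 13]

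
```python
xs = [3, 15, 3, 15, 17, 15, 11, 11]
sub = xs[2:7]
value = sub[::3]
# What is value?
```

xs has length 8. The slice xs[2:7] selects indices [2, 3, 4, 5, 6] (2->3, 3->15, 4->17, 5->15, 6->11), giving [3, 15, 17, 15, 11]. So sub = [3, 15, 17, 15, 11]. sub has length 5. The slice sub[::3] selects indices [0, 3] (0->3, 3->15), giving [3, 15].

[3, 15]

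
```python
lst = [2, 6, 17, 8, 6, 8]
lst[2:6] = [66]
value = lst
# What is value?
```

lst starts as [2, 6, 17, 8, 6, 8] (length 6). The slice lst[2:6] covers indices [2, 3, 4, 5] with values [17, 8, 6, 8]. Replacing that slice with [66] (different length) produces [2, 6, 66].

[2, 6, 66]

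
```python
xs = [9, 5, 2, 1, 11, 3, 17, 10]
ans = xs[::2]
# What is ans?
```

xs has length 8. The slice xs[::2] selects indices [0, 2, 4, 6] (0->9, 2->2, 4->11, 6->17), giving [9, 2, 11, 17].

[9, 2, 11, 17]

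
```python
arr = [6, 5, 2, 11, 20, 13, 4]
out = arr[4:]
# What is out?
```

arr has length 7. The slice arr[4:] selects indices [4, 5, 6] (4->20, 5->13, 6->4), giving [20, 13, 4].

[20, 13, 4]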